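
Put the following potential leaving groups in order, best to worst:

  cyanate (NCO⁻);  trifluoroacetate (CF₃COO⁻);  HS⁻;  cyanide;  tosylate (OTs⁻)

tosylate (OTs⁻) > trifluoroacetate (CF₃COO⁻) > cyanate (NCO⁻) > HS⁻ > cyanide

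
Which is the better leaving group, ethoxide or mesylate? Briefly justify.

mesylate

mesylate is the better leaving group.
pKₐ(CH₃SO₃H (MsOH)) ≈ -1.9 versus pKₐ(CH₃CH₂OH) ≈ 16: mesylate is the much weaker base.
Resonance-delocalised alkanesulfonate.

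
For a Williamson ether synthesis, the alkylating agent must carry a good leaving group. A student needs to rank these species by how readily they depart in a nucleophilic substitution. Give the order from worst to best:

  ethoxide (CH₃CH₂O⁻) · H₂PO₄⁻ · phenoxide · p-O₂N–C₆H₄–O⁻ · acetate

ethoxide (CH₃CH₂O⁻) < phenoxide < p-O₂N–C₆H₄–O⁻ < acetate < H₂PO₄⁻

Rank by basicity of the departing species: weakest base leaves most easily.
H₂PO₄⁻: pKₐ(H₃PO₄) ≈ 2.1
acetate: pKₐ(CH₃COOH) ≈ 4.8 — resonance-stabilised but still a weak base
p-O₂N–C₆H₄–O⁻: pKₐ(p-nitrophenol) ≈ 7.2 — nitro group delocalises the charge; the classic chromogenic LG
phenoxide: pKₐ(C₆H₅OH (phenol)) ≈ 10
ethoxide (CH₃CH₂O⁻): pKₐ(CH₃CH₂OH) ≈ 16 — strong base; alkoxides do not leave unassisted
The question asks for worst first, so the sequence is read in increasing leaving-group ability.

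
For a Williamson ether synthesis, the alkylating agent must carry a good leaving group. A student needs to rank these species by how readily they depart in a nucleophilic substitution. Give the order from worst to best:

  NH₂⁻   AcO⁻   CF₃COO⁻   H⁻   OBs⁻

A good leaving group is a weak base: the lower the pKₐ of its conjugate acid, the more readily it departs.
OBs⁻: pKₐ(p-BrC₆H₄SO₃H) ≈ -2.8 — arenesulfonate with a p-bromo substituent
CF₃COO⁻: pKₐ(CF₃COOH) ≈ 0.2
AcO⁻: pKₐ(CH₃COOH) ≈ 4.8 — resonance-stabilised but still a weak base
H⁻: pKₐ(H₂) ≈ 36
NH₂⁻: pKₐ(NH₃) ≈ 38
Reversing gives the worst-to-best order requested.

NH₂⁻ < H⁻ < AcO⁻ < CF₃COO⁻ < OBs⁻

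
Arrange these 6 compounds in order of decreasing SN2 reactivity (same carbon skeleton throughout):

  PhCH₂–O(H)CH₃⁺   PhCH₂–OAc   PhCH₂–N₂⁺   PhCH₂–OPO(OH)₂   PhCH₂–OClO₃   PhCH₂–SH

Identical carbon frameworks mean the comparison reduces to leaving-group quality.
The more stable X⁻ (or X) is on its own — i.e. the weaker a base it is — the better a leaving group it makes.
PhCH₂–N₂⁺ loses N₂: no meaningful conjugate acid; N₂ departs as an exceptionally stable neutral molecule
PhCH₂–OClO₃ loses ClO₄⁻: pKₐ(HClO₄) ≈ -10
PhCH₂–O(H)CH₃⁺ loses R'OH: pKₐ(R'OH₂⁺) ≈ -2.4
PhCH₂–OPO(OH)₂ loses H₂PO₄⁻: pKₐ(H₃PO₄) ≈ 2.1
PhCH₂–OAc loses AcO⁻: pKₐ(CH₃COOH) ≈ 4.8
PhCH₂–SH loses HS⁻: pKₐ(H₂S) ≈ 7

PhCH₂–N₂⁺ > PhCH₂–OClO₃ > PhCH₂–O(H)CH₃⁺ > PhCH₂–OPO(OH)₂ > PhCH₂–OAc > PhCH₂–SH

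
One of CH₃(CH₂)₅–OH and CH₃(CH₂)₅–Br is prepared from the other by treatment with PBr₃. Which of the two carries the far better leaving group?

From CH₃(CH₂)₅–OH the departing group would be OH⁻ (pKₐ(H₂O) ≈ 15.7). Strong base; essentially never leaves without prior activation.
From CH₃(CH₂)₅–Br the leaving group is Br⁻ (pKₐ(HBr) ≈ -9). Weak base; good leaving group.
Treatment with PBr₃ works by replacing the hydroxyl with bromide, making CH₃(CH₂)₅–Br enormously more reactive.

CH₃(CH₂)₅–Br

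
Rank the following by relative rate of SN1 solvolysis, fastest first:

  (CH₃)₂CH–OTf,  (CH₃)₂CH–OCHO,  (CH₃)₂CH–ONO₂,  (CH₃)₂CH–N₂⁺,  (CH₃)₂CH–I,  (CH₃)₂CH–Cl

Same R in every case — rank the leaving groups.
A good leaving group is a weak base: the lower the pKₐ of its conjugate acid, the more readily it departs.
(CH₃)₂CH–N₂⁺ loses N₂: no meaningful conjugate acid; N₂ departs as an exceptionally stable neutral molecule
(CH₃)₂CH–OTf loses OTf⁻: pKₐ(CF₃SO₃H (triflic acid)) ≈ -14
(CH₃)₂CH–I loses I⁻: pKₐ(HI) ≈ -10
(CH₃)₂CH–Cl loses Cl⁻: pKₐ(HCl) ≈ -7
(CH₃)₂CH–ONO₂ loses NO₃⁻: pKₐ(HNO₃) ≈ -1.3
(CH₃)₂CH–OCHO loses HCOO⁻: pKₐ(HCOOH) ≈ 3.8

(CH₃)₂CH–N₂⁺ > (CH₃)₂CH–OTf > (CH₃)₂CH–I > (CH₃)₂CH–Cl > (CH₃)₂CH–ONO₂ > (CH₃)₂CH–OCHO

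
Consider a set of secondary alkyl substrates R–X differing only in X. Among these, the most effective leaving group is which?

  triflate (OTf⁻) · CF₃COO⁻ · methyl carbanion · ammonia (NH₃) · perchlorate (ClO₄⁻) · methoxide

The more stable X⁻ (or X) is on its own — i.e. the weaker a base it is — the better a leaving group it makes.
triflate (OTf⁻): pKₐ(CF₃SO₃H (triflic acid)) ≈ -14
perchlorate (ClO₄⁻): pKₐ(HClO₄) ≈ -10
CF₃COO⁻: pKₐ(CF₃COOH) ≈ 0.2
ammonia (NH₃): pKₐ(NH₄⁺) ≈ 9.2
methoxide: pKₐ(CH₃OH) ≈ 15.5
methyl carbanion: pKₐ(CH₄) ≈ 48

triflate (OTf⁻)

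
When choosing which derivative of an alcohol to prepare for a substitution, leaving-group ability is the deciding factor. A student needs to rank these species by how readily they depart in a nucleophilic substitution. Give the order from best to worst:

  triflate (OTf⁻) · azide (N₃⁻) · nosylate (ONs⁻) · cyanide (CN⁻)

triflate (OTf⁻): pKₐ(CF₃SO₃H (triflic acid)) ≈ -14
nosylate (ONs⁻): pKₐ(p-O₂NC₆H₄SO₃H) ≈ -3.5
azide (N₃⁻): pKₐ(HN₃) ≈ 4.7
cyanide (CN⁻): pKₐ(HCN) ≈ 9.2 — sp carbon stabilises the charge somewhat, but still a poor LG

triflate (OTf⁻) > nosylate (ONs⁻) > azide (N₃⁻) > cyanide (CN⁻)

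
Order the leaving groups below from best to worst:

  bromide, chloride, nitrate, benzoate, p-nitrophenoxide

bromide > chloride > nitrate > benzoate > p-nitrophenoxide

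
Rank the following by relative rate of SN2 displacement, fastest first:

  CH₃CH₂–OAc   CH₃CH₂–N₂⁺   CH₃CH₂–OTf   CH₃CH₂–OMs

CH₃CH₂–N₂⁺ > CH₃CH₂–OTf > CH₃CH₂–OMs > CH₃CH₂–OAc

With the same alkyl group throughout, only the leaving group differentiates the rates.
The more stable X⁻ (or X) is on its own — i.e. the weaker a base it is — the better a leaving group it makes.
CH₃CH₂–N₂⁺ loses N₂: no meaningful conjugate acid; N₂ departs as an exceptionally stable neutral molecule
CH₃CH₂–OTf loses OTf⁻: pKₐ(CF₃SO₃H (triflic acid)) ≈ -14
CH₃CH₂–OMs loses OMs⁻: pKₐ(CH₃SO₃H (MsOH)) ≈ -1.9
CH₃CH₂–OAc loses AcO⁻: pKₐ(CH₃COOH) ≈ 4.8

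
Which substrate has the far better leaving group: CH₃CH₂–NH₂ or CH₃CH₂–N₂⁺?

CH₃CH₂–N₂⁺

From CH₃CH₂–NH₂ the departing group would be NH₂⁻ (pKₐ(NH₃) ≈ 38). Extremely strong base; never a leaving group.
From CH₃CH₂–N₂⁺ the leaving group is N₂ (no meaningful conjugate acid; N₂ departs as an exceptionally stable neutral molecule).
(In practice CH₃CH₂–N₂⁺ is made from CH₃CH₂–NH₂ by diazotisation (NaNO₂ / HCl, 0 °C), generating a diazonium salt that expels N₂.)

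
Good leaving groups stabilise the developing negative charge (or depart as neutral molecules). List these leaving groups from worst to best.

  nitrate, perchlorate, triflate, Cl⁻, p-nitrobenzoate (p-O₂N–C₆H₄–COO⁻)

p-nitrobenzoate (p-O₂N–C₆H₄–COO⁻) < nitrate < Cl⁻ < perchlorate < triflate

triflate: pKₐ(CF₃SO₃H (triflic acid)) ≈ -14
perchlorate: pKₐ(HClO₄) ≈ -10
Cl⁻: pKₐ(HCl) ≈ -7
nitrate: pKₐ(HNO₃) ≈ -1.3
p-nitrobenzoate (p-O₂N–C₆H₄–COO⁻): pKₐ(p-nitrobenzoic acid) ≈ 3.4
The question asks for worst first, so the sequence is read in increasing leaving-group ability.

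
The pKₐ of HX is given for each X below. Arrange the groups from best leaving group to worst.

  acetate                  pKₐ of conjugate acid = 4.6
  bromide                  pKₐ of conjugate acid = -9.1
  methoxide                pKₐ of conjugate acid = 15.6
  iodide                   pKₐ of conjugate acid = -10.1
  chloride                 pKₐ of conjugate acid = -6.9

Lower conjugate-acid pKₐ ⇒ weaker base ⇒ better leaving group.
Sorting by the given values: iodide (-10.1), bromide (-9.1), chloride (-6.9), acetate (4.6), methoxide (15.6).

iodide > bromide > chloride > acetate > methoxide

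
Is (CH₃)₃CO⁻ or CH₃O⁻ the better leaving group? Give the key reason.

CH₃O⁻ is the better leaving group.
pKₐ(CH₃OH) ≈ 15.5 versus pKₐ(t-BuOH) ≈ 18: CH₃O⁻ is the much weaker base.
Strong base; alkoxides do not leave unassisted.

CH₃O⁻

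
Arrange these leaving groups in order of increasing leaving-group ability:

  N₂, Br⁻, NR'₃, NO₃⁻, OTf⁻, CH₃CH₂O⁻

CH₃CH₂O⁻ < NR'₃ < NO₃⁻ < Br⁻ < OTf⁻ < N₂

The more stable X⁻ (or X) is on its own — i.e. the weaker a base it is — the better a leaving group it makes.
N₂: no meaningful conjugate acid; N₂ departs as an exceptionally stable neutral molecule
OTf⁻: pKₐ(CF₃SO₃H (triflic acid)) ≈ -14 — charge spread over three oxygens and a CF₃ group; the premier leaving group in synthesis
Br⁻: pKₐ(HBr) ≈ -9 — weak base; good leaving group
NO₃⁻: pKₐ(HNO₃) ≈ -1.3 — resonance-delocalised over three oxygens
NR'₃: pKₐ(R'₃NH⁺) ≈ 10.7 — neutral but still a fairly strong base; Hofmann-elimination LG
CH₃CH₂O⁻: pKₐ(CH₃CH₂OH) ≈ 16 — strong base; alkoxides do not leave unassisted
Reversing gives the worst-to-best order requested.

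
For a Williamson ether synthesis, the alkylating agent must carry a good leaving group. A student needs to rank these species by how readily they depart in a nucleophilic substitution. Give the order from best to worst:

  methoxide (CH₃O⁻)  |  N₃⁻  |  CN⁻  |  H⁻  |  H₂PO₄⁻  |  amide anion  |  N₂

Rank by basicity of the departing species: weakest base leaves most easily.
N₂: no meaningful conjugate acid; N₂ departs as an exceptionally stable neutral molecule
H₂PO₄⁻: pKₐ(H₃PO₄) ≈ 2.1 — moderate base; biological leaving group after further activation
N₃⁻: pKₐ(HN₃) ≈ 4.7 — linear, resonance-stabilised
CN⁻: pKₐ(HCN) ≈ 9.2
methoxide (CH₃O⁻): pKₐ(CH₃OH) ≈ 15.5 — strong base; alkoxides do not leave unassisted
H⁻: pKₐ(H₂) ≈ 36
amide anion: pKₐ(NH₃) ≈ 38

N₂ > H₂PO₄⁻ > N₃⁻ > CN⁻ > methoxide (CH₃O⁻) > H⁻ > amide anion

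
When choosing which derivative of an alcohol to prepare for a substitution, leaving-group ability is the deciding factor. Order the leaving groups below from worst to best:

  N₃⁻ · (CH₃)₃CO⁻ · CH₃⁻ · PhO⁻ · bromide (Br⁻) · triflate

CH₃⁻ < (CH₃)₃CO⁻ < PhO⁻ < N₃⁻ < bromide (Br⁻) < triflate

triflate: pKₐ(CF₃SO₃H (triflic acid)) ≈ -14 — charge spread over three oxygens and a CF₃ group; the premier leaving group in synthesis
bromide (Br⁻): pKₐ(HBr) ≈ -9 — weak base; good leaving group
N₃⁻: pKₐ(HN₃) ≈ 4.7 — linear, resonance-stabilised
PhO⁻: pKₐ(C₆H₅OH (phenol)) ≈ 10 — resonance into the ring helps, but still a poor LG
(CH₃)₃CO⁻: pKₐ(t-BuOH) ≈ 18
CH₃⁻: pKₐ(CH₄) ≈ 48
Reversing gives the worst-to-best order requested.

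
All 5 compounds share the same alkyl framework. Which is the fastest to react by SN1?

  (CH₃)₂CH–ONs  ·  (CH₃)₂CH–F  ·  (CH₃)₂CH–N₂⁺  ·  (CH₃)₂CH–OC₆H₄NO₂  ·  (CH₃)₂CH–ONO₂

(CH₃)₂CH–N₂⁺

Same R in every case — rank the leaving groups.
Rank by basicity of the departing species: weakest base leaves most easily.
(CH₃)₂CH–N₂⁺ loses N₂: no meaningful conjugate acid; N₂ departs as an exceptionally stable neutral molecule
(CH₃)₂CH–ONs loses ONs⁻: pKₐ(p-O₂NC₆H₄SO₃H) ≈ -3.5
(CH₃)₂CH–ONO₂ loses NO₃⁻: pKₐ(HNO₃) ≈ -1.3
(CH₃)₂CH–F loses F⁻: pKₐ(HF) ≈ 3.2
(CH₃)₂CH–OC₆H₄NO₂ loses p-O₂N–C₆H₄–O⁻: pKₐ(p-nitrophenol) ≈ 7.2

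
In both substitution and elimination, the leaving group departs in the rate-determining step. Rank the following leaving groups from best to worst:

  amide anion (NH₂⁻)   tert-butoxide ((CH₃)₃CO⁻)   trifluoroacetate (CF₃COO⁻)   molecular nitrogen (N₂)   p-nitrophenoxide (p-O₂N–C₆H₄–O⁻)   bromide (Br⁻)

molecular nitrogen (N₂): no meaningful conjugate acid; N₂ departs as an exceptionally stable neutral molecule
bromide (Br⁻): pKₐ(HBr) ≈ -9
trifluoroacetate (CF₃COO⁻): pKₐ(CF₃COOH) ≈ 0.2
p-nitrophenoxide (p-O₂N–C₆H₄–O⁻): pKₐ(p-nitrophenol) ≈ 7.2
tert-butoxide ((CH₃)₃CO⁻): pKₐ(t-BuOH) ≈ 18
amide anion (NH₂⁻): pKₐ(NH₃) ≈ 38

molecular nitrogen (N₂) > bromide (Br⁻) > trifluoroacetate (CF₃COO⁻) > p-nitrophenoxide (p-O₂N–C₆H₄–O⁻) > tert-butoxide ((CH₃)₃CO⁻) > amide anion (NH₂⁻)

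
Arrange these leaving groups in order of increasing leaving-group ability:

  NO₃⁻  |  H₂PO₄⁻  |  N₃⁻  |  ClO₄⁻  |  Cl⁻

Rank by basicity of the departing species: weakest base leaves most easily.
ClO₄⁻: pKₐ(HClO₄) ≈ -10
Cl⁻: pKₐ(HCl) ≈ -7 — moderately weak base
NO₃⁻: pKₐ(HNO₃) ≈ -1.3
H₂PO₄⁻: pKₐ(H₃PO₄) ≈ 2.1 — moderate base; biological leaving group after further activation
N₃⁻: pKₐ(HN₃) ≈ 4.7 — linear, resonance-stabilised
Listed from poorest to best leaving group as asked.

N₃⁻ < H₂PO₄⁻ < NO₃⁻ < Cl⁻ < ClO₄⁻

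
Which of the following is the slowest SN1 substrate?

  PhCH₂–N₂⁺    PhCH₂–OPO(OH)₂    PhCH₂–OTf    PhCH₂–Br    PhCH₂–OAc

PhCH₂–OAc

Same R in every case — rank the leaving groups.
Leaving-group ability tracks the stability of the departed species; conjugate-acid pKₐ is the usual yardstick (lower pKₐ → better LG).
PhCH₂–N₂⁺ loses N₂: no meaningful conjugate acid; N₂ departs as an exceptionally stable neutral molecule
PhCH₂–OTf loses OTf⁻: pKₐ(CF₃SO₃H (triflic acid)) ≈ -14
PhCH₂–Br loses Br⁻: pKₐ(HBr) ≈ -9
PhCH₂–OPO(OH)₂ loses H₂PO₄⁻: pKₐ(H₃PO₄) ≈ 2.1
PhCH₂–OAc loses AcO⁻: pKₐ(CH₃COOH) ≈ 4.8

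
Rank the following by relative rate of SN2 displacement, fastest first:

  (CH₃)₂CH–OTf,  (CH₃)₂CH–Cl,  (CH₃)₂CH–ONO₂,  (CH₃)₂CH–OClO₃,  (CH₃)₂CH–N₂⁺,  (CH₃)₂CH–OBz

(CH₃)₂CH–N₂⁺ > (CH₃)₂CH–OTf > (CH₃)₂CH–OClO₃ > (CH₃)₂CH–Cl > (CH₃)₂CH–ONO₂ > (CH₃)₂CH–OBz

The skeletons are identical, so relative rate is governed entirely by leaving-group ability.
A good leaving group is a weak base: the lower the pKₐ of its conjugate acid, the more readily it departs.
(CH₃)₂CH–N₂⁺ loses N₂: no meaningful conjugate acid; N₂ departs as an exceptionally stable neutral molecule
(CH₃)₂CH–OTf loses OTf⁻: pKₐ(CF₃SO₃H (triflic acid)) ≈ -14
(CH₃)₂CH–OClO₃ loses ClO₄⁻: pKₐ(HClO₄) ≈ -10
(CH₃)₂CH–Cl loses Cl⁻: pKₐ(HCl) ≈ -7
(CH₃)₂CH–ONO₂ loses NO₃⁻: pKₐ(HNO₃) ≈ -1.3
(CH₃)₂CH–OBz loses PhCOO⁻: pKₐ(C₆H₅COOH) ≈ 4.2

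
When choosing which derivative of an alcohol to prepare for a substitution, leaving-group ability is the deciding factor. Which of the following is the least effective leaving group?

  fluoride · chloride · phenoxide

phenoxide

chloride: pKₐ(HCl) ≈ -7
fluoride: pKₐ(HF) ≈ 3.2
phenoxide: pKₐ(C₆H₅OH (phenol)) ≈ 10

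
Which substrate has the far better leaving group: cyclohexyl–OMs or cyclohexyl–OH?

From cyclohexyl–OH the departing group would be OH⁻ (pKₐ(H₂O) ≈ 15.7). Strong base; essentially never leaves without prior activation.
From cyclohexyl–OMs the leaving group is OMs⁻ (pKₐ(CH₃SO₃H (MsOH)) ≈ -1.9). Resonance-delocalised alkanesulfonate.
(In practice cyclohexyl–OMs is made from cyclohexyl–OH by treatment with MsCl / Et₃N, converting the hydroxyl into a mesylate.)

cyclohexyl–OMs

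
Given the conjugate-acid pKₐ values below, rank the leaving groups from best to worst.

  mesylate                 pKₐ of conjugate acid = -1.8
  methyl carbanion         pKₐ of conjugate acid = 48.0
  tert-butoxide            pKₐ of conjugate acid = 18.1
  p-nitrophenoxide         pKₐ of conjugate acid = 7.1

Lower conjugate-acid pKₐ ⇒ weaker base ⇒ better leaving group.
Sorting by the given values: mesylate (-1.8), p-nitrophenoxide (7.1), tert-butoxide (18.1), methyl carbanion (48.0).

mesylate > p-nitrophenoxide > tert-butoxide > methyl carbanion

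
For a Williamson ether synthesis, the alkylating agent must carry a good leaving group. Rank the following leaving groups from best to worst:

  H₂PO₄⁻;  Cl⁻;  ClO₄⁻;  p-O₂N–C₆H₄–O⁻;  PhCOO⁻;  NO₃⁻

Leaving-group ability tracks the stability of the departed species; conjugate-acid pKₐ is the usual yardstick (lower pKₐ → better LG).
ClO₄⁻: pKₐ(HClO₄) ≈ -10
Cl⁻: pKₐ(HCl) ≈ -7
NO₃⁻: pKₐ(HNO₃) ≈ -1.3 — resonance-delocalised over three oxygens
H₂PO₄⁻: pKₐ(H₃PO₄) ≈ 2.1 — moderate base; biological leaving group after further activation
PhCOO⁻: pKₐ(C₆H₅COOH) ≈ 4.2 — aryl carboxylate
p-O₂N–C₆H₄–O⁻: pKₐ(p-nitrophenol) ≈ 7.2 — nitro group delocalises the charge; the classic chromogenic LG

ClO₄⁻ > Cl⁻ > NO₃⁻ > H₂PO₄⁻ > PhCOO⁻ > p-O₂N–C₆H₄–O⁻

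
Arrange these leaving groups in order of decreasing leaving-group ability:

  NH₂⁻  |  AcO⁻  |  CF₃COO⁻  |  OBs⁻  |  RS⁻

OBs⁻ > CF₃COO⁻ > AcO⁻ > RS⁻ > NH₂⁻

OBs⁻: pKₐ(p-BrC₆H₄SO₃H) ≈ -2.8
CF₃COO⁻: pKₐ(CF₃COOH) ≈ 0.2
AcO⁻: pKₐ(CH₃COOH) ≈ 4.8
RS⁻: pKₐ(RSH (a thiol)) ≈ 10.5
NH₂⁻: pKₐ(NH₃) ≈ 38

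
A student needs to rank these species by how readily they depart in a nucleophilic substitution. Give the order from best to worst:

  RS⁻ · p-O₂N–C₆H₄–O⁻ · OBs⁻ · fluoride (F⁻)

A good leaving group is a weak base: the lower the pKₐ of its conjugate acid, the more readily it departs.
OBs⁻: pKₐ(p-BrC₆H₄SO₃H) ≈ -2.8
fluoride (F⁻): pKₐ(HF) ≈ 3.2
p-O₂N–C₆H₄–O⁻: pKₐ(p-nitrophenol) ≈ 7.2
RS⁻: pKₐ(RSH (a thiol)) ≈ 10.5

OBs⁻ > fluoride (F⁻) > p-O₂N–C₆H₄–O⁻ > RS⁻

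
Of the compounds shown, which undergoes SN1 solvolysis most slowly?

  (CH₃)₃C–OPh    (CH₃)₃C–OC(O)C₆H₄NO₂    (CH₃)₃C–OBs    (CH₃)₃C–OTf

(CH₃)₃C–OPh

The skeletons are identical, so relative rate is governed entirely by leaving-group ability.
A good leaving group is a weak base: the lower the pKₐ of its conjugate acid, the more readily it departs.
(CH₃)₃C–OTf loses OTf⁻: pKₐ(CF₃SO₃H (triflic acid)) ≈ -14
(CH₃)₃C–OBs loses OBs⁻: pKₐ(p-BrC₆H₄SO₃H) ≈ -2.8
(CH₃)₃C–OC(O)C₆H₄NO₂ loses p-O₂N–C₆H₄–COO⁻: pKₐ(p-nitrobenzoic acid) ≈ 3.4
(CH₃)₃C–OPh loses PhO⁻: pKₐ(C₆H₅OH (phenol)) ≈ 10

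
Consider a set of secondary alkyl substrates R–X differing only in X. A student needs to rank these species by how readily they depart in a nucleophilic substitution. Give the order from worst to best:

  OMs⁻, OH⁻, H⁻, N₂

H⁻ < OH⁻ < OMs⁻ < N₂

A good leaving group is a weak base: the lower the pKₐ of its conjugate acid, the more readily it departs.
N₂: no meaningful conjugate acid; N₂ departs as an exceptionally stable neutral molecule
OMs⁻: pKₐ(CH₃SO₃H (MsOH)) ≈ -1.9
OH⁻: pKₐ(H₂O) ≈ 15.7
H⁻: pKₐ(H₂) ≈ 36 — extremely strong base; leaves only in special hydride-transfer contexts
The question asks for worst first, so the sequence is read in increasing leaving-group ability.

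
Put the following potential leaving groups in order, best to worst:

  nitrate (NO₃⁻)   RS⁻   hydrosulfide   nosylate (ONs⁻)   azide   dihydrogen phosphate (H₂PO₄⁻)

Rank by basicity of the departing species: weakest base leaves most easily.
nosylate (ONs⁻): pKₐ(p-O₂NC₆H₄SO₃H) ≈ -3.5 — p-nitro group further stabilises the sulfonate
nitrate (NO₃⁻): pKₐ(HNO₃) ≈ -1.3
dihydrogen phosphate (H₂PO₄⁻): pKₐ(H₃PO₄) ≈ 2.1
azide: pKₐ(HN₃) ≈ 4.7
hydrosulfide: pKₐ(H₂S) ≈ 7
RS⁻: pKₐ(RSH (a thiol)) ≈ 10.5 — moderately basic; rarely leaves without activation

nosylate (ONs⁻) > nitrate (NO₃⁻) > dihydrogen phosphate (H₂PO₄⁻) > azide > hydrosulfide > RS⁻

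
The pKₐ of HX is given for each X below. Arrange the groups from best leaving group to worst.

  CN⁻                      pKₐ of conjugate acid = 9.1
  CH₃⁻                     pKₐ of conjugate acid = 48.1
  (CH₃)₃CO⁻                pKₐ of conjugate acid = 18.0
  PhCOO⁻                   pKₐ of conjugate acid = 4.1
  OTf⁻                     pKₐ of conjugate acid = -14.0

Lower conjugate-acid pKₐ ⇒ weaker base ⇒ better leaving group.
Sorting by the given values: OTf⁻ (-14.0), PhCOO⁻ (4.1), CN⁻ (9.1), (CH₃)₃CO⁻ (18.0), CH₃⁻ (48.1).

OTf⁻ > PhCOO⁻ > CN⁻ > (CH₃)₃CO⁻ > CH₃⁻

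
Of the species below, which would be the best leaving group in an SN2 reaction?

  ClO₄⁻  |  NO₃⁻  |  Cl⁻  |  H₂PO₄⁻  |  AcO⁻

ClO₄⁻

The more stable X⁻ (or X) is on its own — i.e. the weaker a base it is — the better a leaving group it makes.
ClO₄⁻: pKₐ(HClO₄) ≈ -10
Cl⁻: pKₐ(HCl) ≈ -7
NO₃⁻: pKₐ(HNO₃) ≈ -1.3
H₂PO₄⁻: pKₐ(H₃PO₄) ≈ 2.1
AcO⁻: pKₐ(CH₃COOH) ≈ 4.8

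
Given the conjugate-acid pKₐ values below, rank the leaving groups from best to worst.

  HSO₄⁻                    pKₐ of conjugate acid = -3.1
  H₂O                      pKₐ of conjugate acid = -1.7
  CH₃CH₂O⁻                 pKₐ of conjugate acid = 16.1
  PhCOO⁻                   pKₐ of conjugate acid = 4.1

Lower conjugate-acid pKₐ ⇒ weaker base ⇒ better leaving group.
Sorting by the given values: HSO₄⁻ (-3.1), H₂O (-1.7), PhCOO⁻ (4.1), CH₃CH₂O⁻ (16.1).

HSO₄⁻ > H₂O > PhCOO⁻ > CH₃CH₂O⁻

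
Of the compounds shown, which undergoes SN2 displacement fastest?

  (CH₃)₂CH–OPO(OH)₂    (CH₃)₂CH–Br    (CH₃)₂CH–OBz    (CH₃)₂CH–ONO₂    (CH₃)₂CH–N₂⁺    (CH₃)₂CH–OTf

(CH₃)₂CH–N₂⁺

The skeletons are identical, so relative rate is governed entirely by leaving-group ability.
Leaving-group ability tracks the stability of the departed species; conjugate-acid pKₐ is the usual yardstick (lower pKₐ → better LG).
(CH₃)₂CH–N₂⁺ loses N₂: no meaningful conjugate acid; N₂ departs as an exceptionally stable neutral molecule
(CH₃)₂CH–OTf loses OTf⁻: pKₐ(CF₃SO₃H (triflic acid)) ≈ -14
(CH₃)₂CH–Br loses Br⁻: pKₐ(HBr) ≈ -9
(CH₃)₂CH–ONO₂ loses NO₃⁻: pKₐ(HNO₃) ≈ -1.3
(CH₃)₂CH–OPO(OH)₂ loses H₂PO₄⁻: pKₐ(H₃PO₄) ≈ 2.1
(CH₃)₂CH–OBz loses PhCOO⁻: pKₐ(C₆H₅COOH) ≈ 4.2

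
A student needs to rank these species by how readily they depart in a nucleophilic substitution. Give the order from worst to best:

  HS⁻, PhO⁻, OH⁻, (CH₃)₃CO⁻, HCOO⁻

HCOO⁻: pKₐ(HCOOH) ≈ 3.8
HS⁻: pKₐ(H₂S) ≈ 7
PhO⁻: pKₐ(C₆H₅OH (phenol)) ≈ 10
OH⁻: pKₐ(H₂O) ≈ 15.7
(CH₃)₃CO⁻: pKₐ(t-BuOH) ≈ 18
Listed from poorest to best leaving group as asked.

(CH₃)₃CO⁻ < OH⁻ < PhO⁻ < HS⁻ < HCOO⁻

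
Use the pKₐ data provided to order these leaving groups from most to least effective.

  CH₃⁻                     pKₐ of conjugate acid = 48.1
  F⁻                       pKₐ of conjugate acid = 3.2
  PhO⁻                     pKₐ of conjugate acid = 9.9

Lower conjugate-acid pKₐ ⇒ weaker base ⇒ better leaving group.
Sorting by the given values: F⁻ (3.2), PhO⁻ (9.9), CH₃⁻ (48.1).

F⁻ > PhO⁻ > CH₃⁻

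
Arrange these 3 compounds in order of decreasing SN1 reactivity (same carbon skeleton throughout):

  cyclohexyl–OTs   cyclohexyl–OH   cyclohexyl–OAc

With the same alkyl group throughout, only the leaving group differentiates the rates.
Leaving-group ability tracks the stability of the departed species; conjugate-acid pKₐ is the usual yardstick (lower pKₐ → better LG).
cyclohexyl–OTs loses OTs⁻: pKₐ(p-CH₃C₆H₄SO₃H (TsOH)) ≈ -2.8
cyclohexyl–OAc loses AcO⁻: pKₐ(CH₃COOH) ≈ 4.8
cyclohexyl–OH loses OH⁻: pKₐ(H₂O) ≈ 15.7

cyclohexyl–OTs > cyclohexyl–OAc > cyclohexyl–OH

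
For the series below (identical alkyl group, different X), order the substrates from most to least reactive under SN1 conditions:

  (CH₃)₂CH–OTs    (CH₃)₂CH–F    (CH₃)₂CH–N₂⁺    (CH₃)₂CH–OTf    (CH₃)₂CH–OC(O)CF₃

Same R in every case — rank the leaving groups.
Leaving-group ability tracks the stability of the departed species; conjugate-acid pKₐ is the usual yardstick (lower pKₐ → better LG).
(CH₃)₂CH–N₂⁺ loses N₂: no meaningful conjugate acid; N₂ departs as an exceptionally stable neutral molecule
(CH₃)₂CH–OTf loses OTf⁻: pKₐ(CF₃SO₃H (triflic acid)) ≈ -14
(CH₃)₂CH–OTs loses OTs⁻: pKₐ(p-CH₃C₆H₄SO₃H (TsOH)) ≈ -2.8
(CH₃)₂CH–OC(O)CF₃ loses CF₃COO⁻: pKₐ(CF₃COOH) ≈ 0.2
(CH₃)₂CH–F loses F⁻: pKₐ(HF) ≈ 3.2

(CH₃)₂CH–N₂⁺ > (CH₃)₂CH–OTf > (CH₃)₂CH–OTs > (CH₃)₂CH–OC(O)CF₃ > (CH₃)₂CH–F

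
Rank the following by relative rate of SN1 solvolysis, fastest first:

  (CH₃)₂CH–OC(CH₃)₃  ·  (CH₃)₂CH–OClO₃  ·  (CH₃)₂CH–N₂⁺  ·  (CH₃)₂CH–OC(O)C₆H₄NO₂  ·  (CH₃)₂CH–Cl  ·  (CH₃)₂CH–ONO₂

(CH₃)₂CH–N₂⁺ > (CH₃)₂CH–OClO₃ > (CH₃)₂CH–Cl > (CH₃)₂CH–ONO₂ > (CH₃)₂CH–OC(O)C₆H₄NO₂ > (CH₃)₂CH–OC(CH₃)₃

Same R in every case — rank the leaving groups.
The more stable X⁻ (or X) is on its own — i.e. the weaker a base it is — the better a leaving group it makes.
(CH₃)₂CH–N₂⁺ loses N₂: no meaningful conjugate acid; N₂ departs as an exceptionally stable neutral molecule
(CH₃)₂CH–OClO₃ loses ClO₄⁻: pKₐ(HClO₄) ≈ -10
(CH₃)₂CH–Cl loses Cl⁻: pKₐ(HCl) ≈ -7
(CH₃)₂CH–ONO₂ loses NO₃⁻: pKₐ(HNO₃) ≈ -1.3
(CH₃)₂CH–OC(O)C₆H₄NO₂ loses p-O₂N–C₆H₄–COO⁻: pKₐ(p-nitrobenzoic acid) ≈ 3.4
(CH₃)₂CH–OC(CH₃)₃ loses (CH₃)₃CO⁻: pKₐ(t-BuOH) ≈ 18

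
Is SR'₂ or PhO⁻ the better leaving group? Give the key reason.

SR'₂ is the better leaving group.
pKₐ(R'₂SH⁺) ≈ -7 versus pKₐ(C₆H₅OH (phenol)) ≈ 10: SR'₂ is the much weaker base.
Neutral; leaves from a sulfonium salt (R–SR'₂⁺).

SR'₂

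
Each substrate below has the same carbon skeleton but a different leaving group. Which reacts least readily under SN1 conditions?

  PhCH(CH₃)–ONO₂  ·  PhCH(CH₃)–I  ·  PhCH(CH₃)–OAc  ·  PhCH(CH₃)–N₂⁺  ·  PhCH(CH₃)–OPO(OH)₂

The skeletons are identical, so relative rate is governed entirely by leaving-group ability.
The more stable X⁻ (or X) is on its own — i.e. the weaker a base it is — the better a leaving group it makes.
PhCH(CH₃)–N₂⁺ loses N₂: no meaningful conjugate acid; N₂ departs as an exceptionally stable neutral molecule
PhCH(CH₃)–I loses I⁻: pKₐ(HI) ≈ -10
PhCH(CH₃)–ONO₂ loses NO₃⁻: pKₐ(HNO₃) ≈ -1.3
PhCH(CH₃)–OPO(OH)₂ loses H₂PO₄⁻: pKₐ(H₃PO₄) ≈ 2.1
PhCH(CH₃)–OAc loses AcO⁻: pKₐ(CH₃COOH) ≈ 4.8

PhCH(CH₃)–OAc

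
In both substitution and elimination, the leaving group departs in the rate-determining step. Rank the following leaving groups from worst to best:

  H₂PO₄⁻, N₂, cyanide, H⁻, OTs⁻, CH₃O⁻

H⁻ < CH₃O⁻ < cyanide < H₂PO₄⁻ < OTs⁻ < N₂

Leaving-group ability tracks the stability of the departed species; conjugate-acid pKₐ is the usual yardstick (lower pKₐ → better LG).
N₂: no meaningful conjugate acid; N₂ departs as an exceptionally stable neutral molecule
OTs⁻: pKₐ(p-CH₃C₆H₄SO₃H (TsOH)) ≈ -2.8
H₂PO₄⁻: pKₐ(H₃PO₄) ≈ 2.1
cyanide: pKₐ(HCN) ≈ 9.2
CH₃O⁻: pKₐ(CH₃OH) ≈ 15.5
H⁻: pKₐ(H₂) ≈ 36
Listed from poorest to best leaving group as asked.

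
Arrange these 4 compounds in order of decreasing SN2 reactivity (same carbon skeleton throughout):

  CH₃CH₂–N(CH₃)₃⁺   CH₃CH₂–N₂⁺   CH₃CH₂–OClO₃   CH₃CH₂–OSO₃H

Identical carbon frameworks mean the comparison reduces to leaving-group quality.
Leaving-group ability tracks the stability of the departed species; conjugate-acid pKₐ is the usual yardstick (lower pKₐ → better LG).
CH₃CH₂–N₂⁺ loses N₂: no meaningful conjugate acid; N₂ departs as an exceptionally stable neutral molecule
CH₃CH₂–OClO₃ loses ClO₄⁻: pKₐ(HClO₄) ≈ -10
CH₃CH₂–OSO₃H loses HSO₄⁻: pKₐ(H₂SO₄) ≈ -3
CH₃CH₂–N(CH₃)₃⁺ loses NR'₃: pKₐ(R'₃NH⁺) ≈ 10.7

CH₃CH₂–N₂⁺ > CH₃CH₂–OClO₃ > CH₃CH₂–OSO₃H > CH₃CH₂–N(CH₃)₃⁺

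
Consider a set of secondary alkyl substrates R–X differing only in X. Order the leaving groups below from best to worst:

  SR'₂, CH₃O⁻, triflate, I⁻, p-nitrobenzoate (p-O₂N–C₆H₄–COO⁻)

A good leaving group is a weak base: the lower the pKₐ of its conjugate acid, the more readily it departs.
triflate: pKₐ(CF₃SO₃H (triflic acid)) ≈ -14
I⁻: pKₐ(HI) ≈ -10
SR'₂: pKₐ(R'₂SH⁺) ≈ -7
p-nitrobenzoate (p-O₂N–C₆H₄–COO⁻): pKₐ(p-nitrobenzoic acid) ≈ 3.4 — electron-withdrawing nitro group stabilises the carboxylate
CH₃O⁻: pKₐ(CH₃OH) ≈ 15.5 — strong base; alkoxides do not leave unassisted

triflate > I⁻ > SR'₂ > p-nitrobenzoate (p-O₂N–C₆H₄–COO⁻) > CH₃O⁻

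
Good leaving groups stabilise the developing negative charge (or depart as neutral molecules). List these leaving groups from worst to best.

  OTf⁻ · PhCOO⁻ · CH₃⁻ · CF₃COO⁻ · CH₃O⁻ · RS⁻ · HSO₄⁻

CH₃⁻ < CH₃O⁻ < RS⁻ < PhCOO⁻ < CF₃COO⁻ < HSO₄⁻ < OTf⁻

A good leaving group is a weak base: the lower the pKₐ of its conjugate acid, the more readily it departs.
OTf⁻: pKₐ(CF₃SO₃H (triflic acid)) ≈ -14 — charge spread over three oxygens and a CF₃ group; the premier leaving group in synthesis
HSO₄⁻: pKₐ(H₂SO₄) ≈ -3 — conjugate base of a strong mineral acid
CF₃COO⁻: pKₐ(CF₃COOH) ≈ 0.2 — strongly electron-withdrawing CF₃ stabilises the carboxylate
PhCOO⁻: pKₐ(C₆H₅COOH) ≈ 4.2 — aryl carboxylate
RS⁻: pKₐ(RSH (a thiol)) ≈ 10.5 — moderately basic; rarely leaves without activation
CH₃O⁻: pKₐ(CH₃OH) ≈ 15.5 — strong base; alkoxides do not leave unassisted
CH₃⁻: pKₐ(CH₄) ≈ 48 — unstabilised carbanion; the worst conceivable leaving group
The question asks for worst first, so the sequence is read in increasing leaving-group ability.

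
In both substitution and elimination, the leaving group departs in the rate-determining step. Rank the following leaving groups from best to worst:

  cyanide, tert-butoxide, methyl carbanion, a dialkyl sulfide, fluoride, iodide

Leaving-group ability tracks the stability of the departed species; conjugate-acid pKₐ is the usual yardstick (lower pKₐ → better LG).
iodide: pKₐ(HI) ≈ -10
a dialkyl sulfide: pKₐ(R'₂SH⁺) ≈ -7
fluoride: pKₐ(HF) ≈ 3.2
cyanide: pKₐ(HCN) ≈ 9.2
tert-butoxide: pKₐ(t-BuOH) ≈ 18
methyl carbanion: pKₐ(CH₄) ≈ 48

iodide > a dialkyl sulfide > fluoride > cyanide > tert-butoxide > methyl carbanion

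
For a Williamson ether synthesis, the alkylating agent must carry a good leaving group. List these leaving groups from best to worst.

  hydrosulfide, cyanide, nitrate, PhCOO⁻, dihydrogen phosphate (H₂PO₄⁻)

nitrate > dihydrogen phosphate (H₂PO₄⁻) > PhCOO⁻ > hydrosulfide > cyanide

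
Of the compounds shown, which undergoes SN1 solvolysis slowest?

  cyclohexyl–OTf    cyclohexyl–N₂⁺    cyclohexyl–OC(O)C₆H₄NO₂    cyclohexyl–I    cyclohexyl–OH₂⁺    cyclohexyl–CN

cyclohexyl–CN

The skeletons are identical, so relative rate is governed entirely by leaving-group ability.
The more stable X⁻ (or X) is on its own — i.e. the weaker a base it is — the better a leaving group it makes.
cyclohexyl–N₂⁺ loses N₂: no meaningful conjugate acid; N₂ departs as an exceptionally stable neutral molecule
cyclohexyl–OTf loses OTf⁻: pKₐ(CF₃SO₃H (triflic acid)) ≈ -14
cyclohexyl–I loses I⁻: pKₐ(HI) ≈ -10
cyclohexyl–OH₂⁺ loses H₂O: pKₐ(H₃O⁺) ≈ -1.7
cyclohexyl–OC(O)C₆H₄NO₂ loses p-O₂N–C₆H₄–COO⁻: pKₐ(p-nitrobenzoic acid) ≈ 3.4
cyclohexyl–CN loses CN⁻: pKₐ(HCN) ≈ 9.2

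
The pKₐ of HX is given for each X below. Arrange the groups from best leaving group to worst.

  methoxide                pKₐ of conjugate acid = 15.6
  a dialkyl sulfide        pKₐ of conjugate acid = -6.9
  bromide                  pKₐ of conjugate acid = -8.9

bromide > a dialkyl sulfide > methoxide

Lower conjugate-acid pKₐ ⇒ weaker base ⇒ better leaving group.
Sorting by the given values: bromide (-8.9), a dialkyl sulfide (-6.9), methoxide (15.6).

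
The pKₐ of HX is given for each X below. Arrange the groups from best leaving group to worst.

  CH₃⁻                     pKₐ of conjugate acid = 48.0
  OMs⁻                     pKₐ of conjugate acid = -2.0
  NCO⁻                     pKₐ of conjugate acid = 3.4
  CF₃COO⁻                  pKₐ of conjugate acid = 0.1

OMs⁻ > CF₃COO⁻ > NCO⁻ > CH₃⁻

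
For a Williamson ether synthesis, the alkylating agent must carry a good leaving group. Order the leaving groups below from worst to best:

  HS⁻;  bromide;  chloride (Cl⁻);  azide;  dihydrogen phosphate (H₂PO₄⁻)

Leaving-group ability tracks the stability of the departed species; conjugate-acid pKₐ is the usual yardstick (lower pKₐ → better LG).
bromide: pKₐ(HBr) ≈ -9
chloride (Cl⁻): pKₐ(HCl) ≈ -7
dihydrogen phosphate (H₂PO₄⁻): pKₐ(H₃PO₄) ≈ 2.1
azide: pKₐ(HN₃) ≈ 4.7
HS⁻: pKₐ(H₂S) ≈ 7
Listed from poorest to best leaving group as asked.

HS⁻ < azide < dihydrogen phosphate (H₂PO₄⁻) < chloride (Cl⁻) < bromide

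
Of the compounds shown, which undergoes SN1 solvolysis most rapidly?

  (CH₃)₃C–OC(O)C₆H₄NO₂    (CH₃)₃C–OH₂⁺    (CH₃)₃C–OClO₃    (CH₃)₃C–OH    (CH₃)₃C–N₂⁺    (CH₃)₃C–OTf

(CH₃)₃C–N₂⁺

The skeletons are identical, so relative rate is governed entirely by leaving-group ability.
Rank by basicity of the departing species: weakest base leaves most easily.
(CH₃)₃C–N₂⁺ loses N₂: no meaningful conjugate acid; N₂ departs as an exceptionally stable neutral molecule
(CH₃)₃C–OTf loses OTf⁻: pKₐ(CF₃SO₃H (triflic acid)) ≈ -14
(CH₃)₃C–OClO₃ loses ClO₄⁻: pKₐ(HClO₄) ≈ -10
(CH₃)₃C–OH₂⁺ loses H₂O: pKₐ(H₃O⁺) ≈ -1.7
(CH₃)₃C–OC(O)C₆H₄NO₂ loses p-O₂N–C₆H₄–COO⁻: pKₐ(p-nitrobenzoic acid) ≈ 3.4
(CH₃)₃C–OH loses OH⁻: pKₐ(H₂O) ≈ 15.7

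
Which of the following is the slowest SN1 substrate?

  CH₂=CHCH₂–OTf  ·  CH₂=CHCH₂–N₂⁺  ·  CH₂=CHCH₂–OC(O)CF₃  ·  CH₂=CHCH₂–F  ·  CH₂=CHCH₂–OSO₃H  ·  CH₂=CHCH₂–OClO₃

CH₂=CHCH₂–F

Same R in every case — rank the leaving groups.
A good leaving group is a weak base: the lower the pKₐ of its conjugate acid, the more readily it departs.
CH₂=CHCH₂–N₂⁺ loses N₂: no meaningful conjugate acid; N₂ departs as an exceptionally stable neutral molecule
CH₂=CHCH₂–OTf loses OTf⁻: pKₐ(CF₃SO₃H (triflic acid)) ≈ -14
CH₂=CHCH₂–OClO₃ loses ClO₄⁻: pKₐ(HClO₄) ≈ -10
CH₂=CHCH₂–OSO₃H loses HSO₄⁻: pKₐ(H₂SO₄) ≈ -3
CH₂=CHCH₂–OC(O)CF₃ loses CF₃COO⁻: pKₐ(CF₃COOH) ≈ 0.2
CH₂=CHCH₂–F loses F⁻: pKₐ(HF) ≈ 3.2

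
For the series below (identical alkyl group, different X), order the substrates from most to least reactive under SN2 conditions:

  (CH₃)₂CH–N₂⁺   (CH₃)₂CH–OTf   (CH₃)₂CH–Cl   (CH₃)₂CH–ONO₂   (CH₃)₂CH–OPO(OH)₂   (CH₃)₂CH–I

Same R in every case — rank the leaving groups.
Rank by basicity of the departing species: weakest base leaves most easily.
(CH₃)₂CH–N₂⁺ loses N₂: no meaningful conjugate acid; N₂ departs as an exceptionally stable neutral molecule
(CH₃)₂CH–OTf loses OTf⁻: pKₐ(CF₃SO₃H (triflic acid)) ≈ -14
(CH₃)₂CH–I loses I⁻: pKₐ(HI) ≈ -10
(CH₃)₂CH–Cl loses Cl⁻: pKₐ(HCl) ≈ -7
(CH₃)₂CH–ONO₂ loses NO₃⁻: pKₐ(HNO₃) ≈ -1.3
(CH₃)₂CH–OPO(OH)₂ loses H₂PO₄⁻: pKₐ(H₃PO₄) ≈ 2.1

(CH₃)₂CH–N₂⁺ > (CH₃)₂CH–OTf > (CH₃)₂CH–I > (CH₃)₂CH–Cl > (CH₃)₂CH–ONO₂ > (CH₃)₂CH–OPO(OH)₂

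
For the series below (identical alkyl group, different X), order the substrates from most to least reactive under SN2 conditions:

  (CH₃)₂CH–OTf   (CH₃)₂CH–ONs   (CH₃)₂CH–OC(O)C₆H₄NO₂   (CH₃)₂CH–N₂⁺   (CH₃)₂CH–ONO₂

Identical carbon frameworks mean the comparison reduces to leaving-group quality.
The more stable X⁻ (or X) is on its own — i.e. the weaker a base it is — the better a leaving group it makes.
(CH₃)₂CH–N₂⁺ loses N₂: no meaningful conjugate acid; N₂ departs as an exceptionally stable neutral molecule
(CH₃)₂CH–OTf loses OTf⁻: pKₐ(CF₃SO₃H (triflic acid)) ≈ -14
(CH₃)₂CH–ONs loses ONs⁻: pKₐ(p-O₂NC₆H₄SO₃H) ≈ -3.5
(CH₃)₂CH–ONO₂ loses NO₃⁻: pKₐ(HNO₃) ≈ -1.3
(CH₃)₂CH–OC(O)C₆H₄NO₂ loses p-O₂N–C₆H₄–COO⁻: pKₐ(p-nitrobenzoic acid) ≈ 3.4

(CH₃)₂CH–N₂⁺ > (CH₃)₂CH–OTf > (CH₃)₂CH–ONs > (CH₃)₂CH–ONO₂ > (CH₃)₂CH–OC(O)C₆H₄NO₂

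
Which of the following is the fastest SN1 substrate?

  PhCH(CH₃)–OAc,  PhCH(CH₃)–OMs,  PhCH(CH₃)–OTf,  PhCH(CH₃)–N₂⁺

PhCH(CH₃)–N₂⁺

Same R in every case — rank the leaving groups.
A good leaving group is a weak base: the lower the pKₐ of its conjugate acid, the more readily it departs.
PhCH(CH₃)–N₂⁺ loses N₂: no meaningful conjugate acid; N₂ departs as an exceptionally stable neutral molecule
PhCH(CH₃)–OTf loses OTf⁻: pKₐ(CF₃SO₃H (triflic acid)) ≈ -14
PhCH(CH₃)–OMs loses OMs⁻: pKₐ(CH₃SO₃H (MsOH)) ≈ -1.9
PhCH(CH₃)–OAc loses AcO⁻: pKₐ(CH₃COOH) ≈ 4.8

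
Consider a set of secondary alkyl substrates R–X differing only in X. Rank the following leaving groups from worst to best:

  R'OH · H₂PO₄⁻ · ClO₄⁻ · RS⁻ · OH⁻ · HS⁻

ClO₄⁻: pKₐ(HClO₄) ≈ -10
R'OH: pKₐ(R'OH₂⁺) ≈ -2.4
H₂PO₄⁻: pKₐ(H₃PO₄) ≈ 2.1
HS⁻: pKₐ(H₂S) ≈ 7
RS⁻: pKₐ(RSH (a thiol)) ≈ 10.5
OH⁻: pKₐ(H₂O) ≈ 15.7
Listed from poorest to best leaving group as asked.

OH⁻ < RS⁻ < HS⁻ < H₂PO₄⁻ < R'OH < ClO₄⁻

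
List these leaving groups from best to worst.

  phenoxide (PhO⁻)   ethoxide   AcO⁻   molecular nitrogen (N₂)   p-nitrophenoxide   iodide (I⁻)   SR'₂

A good leaving group is a weak base: the lower the pKₐ of its conjugate acid, the more readily it departs.
molecular nitrogen (N₂): no meaningful conjugate acid; N₂ departs as an exceptionally stable neutral molecule
iodide (I⁻): pKₐ(HI) ≈ -10
SR'₂: pKₐ(R'₂SH⁺) ≈ -7
AcO⁻: pKₐ(CH₃COOH) ≈ 4.8 — resonance-stabilised but still a weak base
p-nitrophenoxide: pKₐ(p-nitrophenol) ≈ 7.2 — nitro group delocalises the charge; the classic chromogenic LG
phenoxide (PhO⁻): pKₐ(C₆H₅OH (phenol)) ≈ 10
ethoxide: pKₐ(CH₃CH₂OH) ≈ 16 — strong base; alkoxides do not leave unassisted

molecular nitrogen (N₂) > iodide (I⁻) > SR'₂ > AcO⁻ > p-nitrophenoxide > phenoxide (PhO⁻) > ethoxide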